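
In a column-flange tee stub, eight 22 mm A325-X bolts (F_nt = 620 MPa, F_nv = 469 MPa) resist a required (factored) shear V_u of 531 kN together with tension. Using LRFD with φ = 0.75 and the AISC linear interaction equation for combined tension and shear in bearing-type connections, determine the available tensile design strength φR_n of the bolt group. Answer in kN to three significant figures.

A_b = π·22²/4 = 380.1 mm²; f_rv = 531 × 1000 / (8 × 380.1) = 174.6 MPa.
F'_nt = 1.3 F_nt − (F_nt / φF_nv) f_rv = 1.3·620 − (620/(0.75·469))·174.6 = 498.2 MPa, capped at F_nt → F'_nt = 498.2 MPa.
R_n = F'_nt · A_b · n = 498.2 × 380.1 × 8 / 1000 = 1515 kN.
Design strength φR_n = 0.75 × 1515 = 1140 kN.

1140 kN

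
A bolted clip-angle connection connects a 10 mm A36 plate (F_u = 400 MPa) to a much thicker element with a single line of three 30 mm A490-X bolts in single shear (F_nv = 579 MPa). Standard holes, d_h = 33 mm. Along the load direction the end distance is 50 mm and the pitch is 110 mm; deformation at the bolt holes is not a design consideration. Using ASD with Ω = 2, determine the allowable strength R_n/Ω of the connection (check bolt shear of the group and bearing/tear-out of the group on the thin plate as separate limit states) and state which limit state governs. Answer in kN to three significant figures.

460 kN (bearing governs)

Bolt shear: A_b = π·30²/4 = 706.9 mm²; R_n = 579 × 706.9 × 3 × 1 / 1000 = 1228 kN → 1228 / 2 = 614 kN.
Bearing (1.5 l_c t F_u ≤ 3.0 d t F_u): upper limit = 3.0·30·10·400 / 1000 = 360 kN.
  Edge l_c = 50 − 33/2 = 33.5 → r_n = 201 kN; interior l_c = 110 − 33 = 77 → r_n = 360 kN.
  R_n,bearing = 1·201 + 2·360 = 921 kN → 921 / 2 = 460 kN.
Bearing governs: 460 kN.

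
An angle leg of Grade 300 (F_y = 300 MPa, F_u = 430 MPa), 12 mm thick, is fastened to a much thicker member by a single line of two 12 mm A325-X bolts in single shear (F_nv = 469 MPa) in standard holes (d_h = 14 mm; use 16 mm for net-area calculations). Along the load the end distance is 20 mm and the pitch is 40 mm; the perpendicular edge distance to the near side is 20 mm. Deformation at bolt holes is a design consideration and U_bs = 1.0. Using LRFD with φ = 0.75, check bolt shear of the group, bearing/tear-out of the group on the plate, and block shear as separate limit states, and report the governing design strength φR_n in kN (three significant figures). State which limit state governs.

Bolt shear: A_b = π·12²/4 = 113.1 mm²; R_n = 469 × 113.1 × 2 × 1 / 1000 = 106.1 kN → 0.75 × 106.1 = 79.6 kN.
Bearing: edge l_c = 13, r_n = 80.5 kN; interior l_c = 26, r_n = 148.6 kN; R_n = 80.5 + 1·148.6 = 229.1 kN → 172 kN.
Block shear: A_gv = 720, A_nv = 432, A_nt = 144 mm²; R_n = min(0.6F_uA_nv, 0.6F_yA_gv) + U_bs·F_u·A_nt = 173.4 kN → 130 kN.
Bolt shear governs: 79.6 kN.

79.6 kN (bolt shear governs)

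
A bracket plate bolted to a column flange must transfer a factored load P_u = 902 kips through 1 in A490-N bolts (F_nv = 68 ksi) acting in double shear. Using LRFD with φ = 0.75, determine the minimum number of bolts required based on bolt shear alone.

12 bolts

A_b = π·1²/4 = 0.7854 in².
Per-bolt design strength φR_n = 0.75 × 68 × 0.7854 × 2 = 80.11 kips.
n ≥ 902 / 80.11 = 11.26 → use 12 bolts.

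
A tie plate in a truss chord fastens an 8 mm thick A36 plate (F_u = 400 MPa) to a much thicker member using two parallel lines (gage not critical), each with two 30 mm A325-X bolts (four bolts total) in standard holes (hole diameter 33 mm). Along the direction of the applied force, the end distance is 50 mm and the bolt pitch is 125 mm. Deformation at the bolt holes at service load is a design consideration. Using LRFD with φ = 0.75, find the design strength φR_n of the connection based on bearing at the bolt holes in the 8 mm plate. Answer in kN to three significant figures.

539 kN

Per bolt r_n = 1.2 l_c t F_u ≤ 2.4 d t F_u; upper limit = 2.4 × 30 × 8 × 400 / 1000 = 230.4 kN.
Edge bolt: l_c = 50 − 33/2 = 33.5 mm → 1.2 × 33.5 × 8 × 400 / 1000 = 128.6 → r_n = 128.6 kN.
Interior bolts: l_c = 125 − 33 = 92 mm → 1.2 × 92 × 8 × 400 / 1000 = 353.3 → r_n = 230.4 kN.
R_n = 2 × 128.6 + 2 × 230.4 = 718.1 kN.
Design strength φR_n = 0.75 × 718.1 = 539 kN.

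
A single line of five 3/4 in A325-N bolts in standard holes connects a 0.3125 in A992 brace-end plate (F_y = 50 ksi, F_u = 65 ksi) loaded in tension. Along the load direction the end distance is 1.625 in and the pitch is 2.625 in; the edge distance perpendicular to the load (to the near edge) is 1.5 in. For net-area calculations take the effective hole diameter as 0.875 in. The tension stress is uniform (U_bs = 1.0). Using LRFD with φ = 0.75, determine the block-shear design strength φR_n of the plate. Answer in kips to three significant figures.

91 kips

Shear plane L_v = 1.625 + 4·2.625 = 12.12 in; A_gv = 12.12 × 0.3125 = 3.789 in².
A_nv = (12.12 − 4.5·0.875) × 0.3125 = 2.559 in².
A_nt = (1.5 − 0.5·0.875) × 0.3125 = 0.332 in².
0.6 F_u A_nv = 99.79 kips; 0.6 F_y A_gv = 113.7 kips → shear rupture governs the shear term.
R_n = 99.79 + 1.0 × 65 × 0.332 = 121.4 kips.
Design strength φR_n = 0.75 × 121.4 = 91 kips.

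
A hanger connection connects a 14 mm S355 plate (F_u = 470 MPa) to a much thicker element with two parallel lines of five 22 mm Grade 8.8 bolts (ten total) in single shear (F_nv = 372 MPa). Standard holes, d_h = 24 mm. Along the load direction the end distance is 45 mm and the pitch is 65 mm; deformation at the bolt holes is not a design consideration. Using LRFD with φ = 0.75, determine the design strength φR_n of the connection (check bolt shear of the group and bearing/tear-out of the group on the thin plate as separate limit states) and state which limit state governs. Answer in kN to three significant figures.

Bolt shear: A_b = π·22²/4 = 380.1 mm²; R_n = 372 × 380.1 × 10 × 1 / 1000 = 1414 kN → 0.75 × 1414 = 1060 kN.
Bearing (1.5 l_c t F_u ≤ 3.0 d t F_u): upper limit = 3.0·22·14·470 / 1000 = 434.3 kN.
  Edge l_c = 45 − 24/2 = 33 → r_n = 325.7 kN; interior l_c = 65 − 24 = 41 → r_n = 404.7 kN.
  R_n,bearing = 2·325.7 + 8·404.7 = 3889 kN → 0.75 × 3889 = 2920 kN.
Bolt shear governs: 1060 kN.

1060 kN (bolt shear governs)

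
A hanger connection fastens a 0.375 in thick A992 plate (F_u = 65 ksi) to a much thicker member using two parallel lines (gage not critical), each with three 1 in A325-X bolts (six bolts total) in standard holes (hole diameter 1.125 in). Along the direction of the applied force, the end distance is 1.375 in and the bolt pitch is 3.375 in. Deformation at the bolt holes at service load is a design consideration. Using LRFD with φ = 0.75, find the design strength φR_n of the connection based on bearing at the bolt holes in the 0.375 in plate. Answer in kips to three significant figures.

211 kips

Per bolt r_n = 1.2 l_c t F_u ≤ 2.4 d t F_u; upper limit = 2.4 × 1 × 0.375 × 65 = 58.5 kips.
Edge bolt: l_c = 1.375 − 1.125/2 = 0.8125 in → 1.2 × 0.8125 × 0.375 × 65 = 23.77 → r_n = 23.77 kips.
Interior bolts: l_c = 3.375 − 1.125 = 2.25 in → 1.2 × 2.25 × 0.375 × 65 = 65.81 → r_n = 58.5 kips.
R_n = 2 × 23.77 + 4 × 58.5 = 281.5 kips.
Design strength φR_n = 0.75 × 281.5 = 211 kips.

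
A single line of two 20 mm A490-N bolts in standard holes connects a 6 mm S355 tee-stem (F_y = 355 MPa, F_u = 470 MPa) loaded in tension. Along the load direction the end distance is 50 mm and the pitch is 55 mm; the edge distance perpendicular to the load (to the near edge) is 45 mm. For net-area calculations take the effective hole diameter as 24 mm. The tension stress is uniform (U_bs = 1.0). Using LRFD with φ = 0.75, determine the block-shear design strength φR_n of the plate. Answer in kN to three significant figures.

157 kN

Shear plane L_v = 50 + 1·55 = 105 mm; A_gv = 105 × 6 = 630 mm².
A_nv = (105 − 1.5·24) × 6 = 414 mm².
A_nt = (45 − 0.5·24) × 6 = 198 mm².
0.6 F_u A_nv = 116.7 kN; 0.6 F_y A_gv = 134.2 kN → shear rupture governs the shear term.
R_n = 116.7 + 1.0 × 470 × 198 / 1000 = 209.8 kN.
Design strength φR_n = 0.75 × 209.8 = 157 kN.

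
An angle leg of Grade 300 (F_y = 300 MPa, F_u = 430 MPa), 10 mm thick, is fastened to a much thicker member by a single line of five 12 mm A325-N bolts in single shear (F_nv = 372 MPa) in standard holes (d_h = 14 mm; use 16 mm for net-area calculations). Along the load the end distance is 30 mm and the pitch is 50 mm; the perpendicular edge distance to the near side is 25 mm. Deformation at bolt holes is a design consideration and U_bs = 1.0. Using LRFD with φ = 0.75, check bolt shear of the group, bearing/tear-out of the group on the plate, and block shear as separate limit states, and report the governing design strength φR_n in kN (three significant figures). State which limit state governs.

Bolt shear: A_b = π·12²/4 = 113.1 mm²; R_n = 372 × 113.1 × 5 × 1 / 1000 = 210.4 kN → 0.75 × 210.4 = 158 kN.
Bearing: edge l_c = 23, r_n = 118.7 kN; interior l_c = 36, r_n = 123.8 kN; R_n = 118.7 + 4·123.8 = 614 kN → 461 kN.
Block shear: A_gv = 2300, A_nv = 1580, A_nt = 170 mm²; R_n = min(0.6F_uA_nv, 0.6F_yA_gv) + U_bs·F_u·A_nt = 480.7 kN → 361 kN.
Bolt shear governs: 158 kN.

158 kN (bolt shear governs)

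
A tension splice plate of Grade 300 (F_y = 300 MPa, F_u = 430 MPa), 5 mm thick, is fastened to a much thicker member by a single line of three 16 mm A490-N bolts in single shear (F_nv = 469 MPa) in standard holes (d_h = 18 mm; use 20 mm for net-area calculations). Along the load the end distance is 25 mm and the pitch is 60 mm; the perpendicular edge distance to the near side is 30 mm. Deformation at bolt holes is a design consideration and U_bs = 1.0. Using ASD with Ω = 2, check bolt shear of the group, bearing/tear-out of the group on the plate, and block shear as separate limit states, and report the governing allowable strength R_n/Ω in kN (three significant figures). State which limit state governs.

82.8 kN (block shear governs)

Bolt shear: A_b = π·16²/4 = 201.1 mm²; R_n = 469 × 201.1 × 3 × 1 / 1000 = 282.9 kN → 282.9 / 2 = 141 kN.
Bearing: edge l_c = 16, r_n = 41.28 kN; interior l_c = 42, r_n = 82.56 kN; R_n = 41.28 + 2·82.56 = 206.4 kN → 103 kN.
Block shear: A_gv = 725, A_nv = 475, A_nt = 100 mm²; R_n = min(0.6F_uA_nv, 0.6F_yA_gv) + U_bs·F_u·A_nt = 165.6 kN → 82.8 kN.
Block shear governs: 82.8 kN.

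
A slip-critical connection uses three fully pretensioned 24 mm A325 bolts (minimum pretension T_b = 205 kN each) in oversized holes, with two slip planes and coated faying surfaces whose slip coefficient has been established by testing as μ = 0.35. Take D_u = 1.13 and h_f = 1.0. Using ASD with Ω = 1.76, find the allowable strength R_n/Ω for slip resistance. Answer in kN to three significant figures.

276 kN

R_n = μ · D_u · h_f · T_b · n_s · n_b = 0.35 × 1.13 × 1.0 × 205 × 2 × 3 = 486.5 kN.
Allowable strength R_n/Ω = 486.5 / 1.76 = 276 kN.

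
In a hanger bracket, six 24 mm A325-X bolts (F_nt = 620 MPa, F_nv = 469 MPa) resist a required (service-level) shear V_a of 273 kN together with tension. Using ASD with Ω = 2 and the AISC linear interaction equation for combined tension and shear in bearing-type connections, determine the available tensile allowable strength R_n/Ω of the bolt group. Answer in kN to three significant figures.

733 kN

A_b = π·24²/4 = 452.4 mm²; f_rv = 273 × 1000 / (6 × 452.4) = 100.6 MPa.
F'_nt = 1.3 F_nt − (Ω F_nt / F_nv) f_rv = 1.3·620 − (2·620/469)·100.6 = 540.1 MPa, capped at F_nt → F'_nt = 540.1 MPa.
R_n = F'_nt · A_b · n = 540.1 × 452.4 × 6 / 1000 = 1466 kN.
Allowable strength R_n/Ω = 1466 / 2 = 733 kN.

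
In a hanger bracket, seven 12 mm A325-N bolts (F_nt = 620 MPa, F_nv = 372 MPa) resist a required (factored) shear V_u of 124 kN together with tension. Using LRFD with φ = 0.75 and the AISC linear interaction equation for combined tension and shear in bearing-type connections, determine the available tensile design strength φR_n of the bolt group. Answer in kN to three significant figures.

A_b = π·12²/4 = 113.1 mm²; f_rv = 124 × 1000 / (7 × 113.1) = 156.6 MPa.
F'_nt = 1.3 F_nt − (F_nt / φF_nv) f_rv = 1.3·620 − (620/(0.75·372))·156.6 = 457.9 MPa, capped at F_nt → F'_nt = 457.9 MPa.
R_n = F'_nt · A_b · n = 457.9 × 113.1 × 7 / 1000 = 362.5 kN.
Design strength φR_n = 0.75 × 362.5 = 272 kN.

272 kN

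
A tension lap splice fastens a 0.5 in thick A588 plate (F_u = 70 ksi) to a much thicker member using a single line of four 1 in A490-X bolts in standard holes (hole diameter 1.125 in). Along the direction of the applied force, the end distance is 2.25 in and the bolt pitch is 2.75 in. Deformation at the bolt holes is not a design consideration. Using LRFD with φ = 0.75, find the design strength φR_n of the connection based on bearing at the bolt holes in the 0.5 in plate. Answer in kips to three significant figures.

258 kips

Per bolt r_n = 1.5 l_c t F_u ≤ 3.0 d t F_u; upper limit = 3.0 × 1 × 0.5 × 70 = 105 kips.
Edge bolt: l_c = 2.25 − 1.125/2 = 1.688 in → 1.5 × 1.688 × 0.5 × 70 = 88.59 → r_n = 88.59 kips.
Interior bolts: l_c = 2.75 − 1.125 = 1.625 in → 1.5 × 1.625 × 0.5 × 70 = 85.31 → r_n = 85.31 kips.
R_n = 1 × 88.59 + 3 × 85.31 = 344.5 kips.
Design strength φR_n = 0.75 × 344.5 = 258 kips.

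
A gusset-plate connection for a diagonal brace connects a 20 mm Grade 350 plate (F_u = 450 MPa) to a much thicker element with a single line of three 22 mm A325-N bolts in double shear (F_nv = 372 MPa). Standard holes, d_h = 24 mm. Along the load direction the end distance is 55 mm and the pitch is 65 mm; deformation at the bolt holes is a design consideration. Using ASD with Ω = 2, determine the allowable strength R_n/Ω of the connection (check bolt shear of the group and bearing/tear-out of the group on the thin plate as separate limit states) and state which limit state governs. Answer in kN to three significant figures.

Bolt shear: A_b = π·22²/4 = 380.1 mm²; R_n = 372 × 380.1 × 3 × 2 / 1000 = 848.5 kN → 848.5 / 2 = 424 kN.
Bearing (1.2 l_c t F_u ≤ 2.4 d t F_u): upper limit = 2.4·22·20·450 / 1000 = 475.2 kN.
  Edge l_c = 55 − 24/2 = 43 → r_n = 464.4 kN; interior l_c = 65 − 24 = 41 → r_n = 442.8 kN.
  R_n,bearing = 1·464.4 + 2·442.8 = 1350 kN → 1350 / 2 = 675 kN.
Bolt shear governs: 424 kN.

424 kN (bolt shear governs)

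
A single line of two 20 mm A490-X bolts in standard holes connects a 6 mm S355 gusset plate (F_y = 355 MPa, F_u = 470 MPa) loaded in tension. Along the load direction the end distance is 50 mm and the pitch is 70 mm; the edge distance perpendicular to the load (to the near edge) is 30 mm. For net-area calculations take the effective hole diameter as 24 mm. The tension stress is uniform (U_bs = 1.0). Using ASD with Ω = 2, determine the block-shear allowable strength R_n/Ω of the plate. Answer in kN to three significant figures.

Shear plane L_v = 50 + 1·70 = 120 mm; A_gv = 120 × 6 = 720 mm².
A_nv = (120 − 1.5·24) × 6 = 504 mm².
A_nt = (30 − 0.5·24) × 6 = 108 mm².
0.6 F_u A_nv = 142.1 kN; 0.6 F_y A_gv = 153.4 kN → shear rupture governs the shear term.
R_n = 142.1 + 1.0 × 470 × 108 / 1000 = 192.9 kN.
Allowable strength R_n/Ω = 192.9 / 2 = 96.4 kN.

96.4 kN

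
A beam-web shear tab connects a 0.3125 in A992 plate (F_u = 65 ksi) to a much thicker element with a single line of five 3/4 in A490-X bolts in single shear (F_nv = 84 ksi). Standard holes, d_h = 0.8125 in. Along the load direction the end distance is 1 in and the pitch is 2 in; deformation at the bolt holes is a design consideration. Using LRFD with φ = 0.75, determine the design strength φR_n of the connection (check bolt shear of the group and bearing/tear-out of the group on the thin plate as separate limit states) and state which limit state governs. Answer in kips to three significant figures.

Bolt shear: A_b = π·0.75²/4 = 0.4418 in²; R_n = 84 × 0.4418 × 5 × 1 = 185.6 kips → 0.75 × 185.6 = 139 kips.
Bearing (1.2 l_c t F_u ≤ 2.4 d t F_u): upper limit = 2.4·0.75·0.3125·65 = 36.56 kips.
  Edge l_c = 1 − 0.8125/2 = 0.5938 → r_n = 14.47 kips; interior l_c = 2 − 0.8125 = 1.188 → r_n = 28.95 kips.
  R_n,bearing = 1·14.47 + 4·28.95 = 130.3 kips → 0.75 × 130.3 = 97.7 kips.
Bearing governs: 97.7 kips.

97.7 kips (bearing governs)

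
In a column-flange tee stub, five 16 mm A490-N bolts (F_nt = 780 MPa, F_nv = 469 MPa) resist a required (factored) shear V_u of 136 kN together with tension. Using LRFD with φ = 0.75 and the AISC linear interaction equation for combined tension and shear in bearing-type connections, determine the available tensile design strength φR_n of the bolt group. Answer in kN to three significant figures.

538 kN

A_b = π·16²/4 = 201.1 mm²; f_rv = 136 × 1000 / (5 × 201.1) = 135.3 MPa.
F'_nt = 1.3 F_nt − (F_nt / φF_nv) f_rv = 1.3·780 − (780/(0.75·469))·135.3 = 714 MPa, capped at F_nt → F'_nt = 714 MPa.
R_n = F'_nt · A_b · n = 714 × 201.1 × 5 / 1000 = 717.8 kN.
Design strength φR_n = 0.75 × 717.8 = 538 kN.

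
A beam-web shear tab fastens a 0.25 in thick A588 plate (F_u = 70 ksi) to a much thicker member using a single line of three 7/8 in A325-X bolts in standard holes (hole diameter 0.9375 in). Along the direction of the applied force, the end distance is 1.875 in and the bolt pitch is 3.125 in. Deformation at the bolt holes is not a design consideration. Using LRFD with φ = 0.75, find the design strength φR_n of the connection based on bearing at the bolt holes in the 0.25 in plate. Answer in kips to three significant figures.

Per bolt r_n = 1.5 l_c t F_u ≤ 3.0 d t F_u; upper limit = 3.0 × 0.875 × 0.25 × 70 = 45.94 kips.
Edge bolt: l_c = 1.875 − 0.9375/2 = 1.406 in → 1.5 × 1.406 × 0.25 × 70 = 36.91 → r_n = 36.91 kips.
Interior bolts: l_c = 3.125 − 0.9375 = 2.188 in → 1.5 × 2.188 × 0.25 × 70 = 57.42 → r_n = 45.94 kips.
R_n = 1 × 36.91 + 2 × 45.94 = 128.8 kips.
Design strength φR_n = 0.75 × 128.8 = 96.6 kips.

96.6 kips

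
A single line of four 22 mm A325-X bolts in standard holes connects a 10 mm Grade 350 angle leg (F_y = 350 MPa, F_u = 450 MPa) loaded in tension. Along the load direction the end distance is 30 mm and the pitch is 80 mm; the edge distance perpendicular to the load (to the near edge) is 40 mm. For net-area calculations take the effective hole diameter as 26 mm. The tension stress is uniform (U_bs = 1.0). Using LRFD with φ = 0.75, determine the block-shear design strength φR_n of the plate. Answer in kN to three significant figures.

454 kN

Shear plane L_v = 30 + 3·80 = 270 mm; A_gv = 270 × 10 = 2700 mm².
A_nv = (270 − 3.5·26) × 10 = 1790 mm².
A_nt = (40 − 0.5·26) × 10 = 270 mm².
0.6 F_u A_nv = 483.3 kN; 0.6 F_y A_gv = 567 kN → shear rupture governs the shear term.
R_n = 483.3 + 1.0 × 450 × 270 / 1000 = 604.8 kN.
Design strength φR_n = 0.75 × 604.8 = 454 kN.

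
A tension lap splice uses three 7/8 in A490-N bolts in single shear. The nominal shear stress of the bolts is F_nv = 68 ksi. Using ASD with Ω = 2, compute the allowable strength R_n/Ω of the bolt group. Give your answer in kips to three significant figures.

A_b = π × 0.875² / 4 = 0.6013 in².
R_n = F_nv · A_b · n · n_s = 68 × 0.6013 × 3 × 1 = 122.7 kips.
Allowable strength R_n/Ω = 122.7 / 2 = 61.3 kips.

61.3 kips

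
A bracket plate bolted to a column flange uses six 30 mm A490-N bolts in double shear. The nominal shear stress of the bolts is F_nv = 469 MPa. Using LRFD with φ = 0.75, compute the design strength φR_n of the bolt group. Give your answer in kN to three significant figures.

2980 kN

A_b = π × 30² / 4 = 706.9 mm².
R_n = F_nv · A_b · n · n_s = 469 × 706.9 × 6 × 2 / 1000 = 3978 kN.
Design strength φR_n = 0.75 × 3978 = 2980 kN.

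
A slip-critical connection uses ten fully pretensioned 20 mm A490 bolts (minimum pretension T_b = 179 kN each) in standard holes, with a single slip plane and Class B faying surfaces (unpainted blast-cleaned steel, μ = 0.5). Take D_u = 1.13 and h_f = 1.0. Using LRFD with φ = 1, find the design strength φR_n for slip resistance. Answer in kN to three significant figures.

1010 kN

R_n = μ · D_u · h_f · T_b · n_s · n_b = 0.5 × 1.13 × 1.0 × 179 × 1 × 10 = 1011 kN.
Design strength φR_n = 1 × 1011 = 1010 kN.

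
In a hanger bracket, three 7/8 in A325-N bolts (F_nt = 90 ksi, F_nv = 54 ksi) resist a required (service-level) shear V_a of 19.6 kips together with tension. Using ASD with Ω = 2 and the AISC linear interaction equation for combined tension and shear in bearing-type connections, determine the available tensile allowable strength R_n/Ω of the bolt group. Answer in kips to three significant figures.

72.9 kips

A_b = π·0.875²/4 = 0.6013 in²; f_rv = 19.6 / (3 × 0.6013) = 10.86 ksi.
F'_nt = 1.3 F_nt − (Ω F_nt / F_nv) f_rv = 1.3·90 − (2·90/54)·10.86 = 80.78 ksi, capped at F_nt → F'_nt = 80.78 ksi.
R_n = F'_nt · A_b · n = 80.78 × 0.6013 × 3 = 145.7 kips.
Allowable strength R_n/Ω = 145.7 / 2 = 72.9 kips.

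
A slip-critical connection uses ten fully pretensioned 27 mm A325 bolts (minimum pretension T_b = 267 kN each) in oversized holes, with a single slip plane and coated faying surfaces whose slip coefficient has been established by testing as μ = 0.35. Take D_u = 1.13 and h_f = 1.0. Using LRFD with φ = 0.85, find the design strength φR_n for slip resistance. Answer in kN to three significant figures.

R_n = μ · D_u · h_f · T_b · n_s · n_b = 0.35 × 1.13 × 1.0 × 267 × 1 × 10 = 1056 kN.
Design strength φR_n = 0.85 × 1056 = 898 kN.

898 kN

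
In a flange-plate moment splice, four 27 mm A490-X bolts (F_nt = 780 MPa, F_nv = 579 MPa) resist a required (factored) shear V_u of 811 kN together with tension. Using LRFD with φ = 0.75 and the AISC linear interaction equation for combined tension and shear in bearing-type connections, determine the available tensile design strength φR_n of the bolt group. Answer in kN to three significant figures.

A_b = π·27²/4 = 572.6 mm²; f_rv = 811 × 1000 / (4 × 572.6) = 354.1 MPa.
F'_nt = 1.3 F_nt − (F_nt / φF_nv) f_rv = 1.3·780 − (780/(0.75·579))·354.1 = 377.9 MPa, capped at F_nt → F'_nt = 377.9 MPa.
R_n = F'_nt · A_b · n = 377.9 × 572.6 × 4 / 1000 = 865.6 kN.
Design strength φR_n = 0.75 × 865.6 = 649 kN.

649 kN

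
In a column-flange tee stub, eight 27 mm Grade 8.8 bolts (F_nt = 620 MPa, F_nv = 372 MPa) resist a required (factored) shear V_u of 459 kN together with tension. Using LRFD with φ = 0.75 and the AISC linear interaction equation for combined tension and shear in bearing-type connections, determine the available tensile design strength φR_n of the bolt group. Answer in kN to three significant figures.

2000 kN

A_b = π·27²/4 = 572.6 mm²; f_rv = 459 × 1000 / (8 × 572.6) = 100.2 MPa.
F'_nt = 1.3 F_nt − (F_nt / φF_nv) f_rv = 1.3·620 − (620/(0.75·372))·100.2 = 583.3 MPa, capped at F_nt → F'_nt = 583.3 MPa.
R_n = F'_nt · A_b · n = 583.3 × 572.6 × 8 / 1000 = 2672 kN.
Design strength φR_n = 0.75 × 2672 = 2000 kN.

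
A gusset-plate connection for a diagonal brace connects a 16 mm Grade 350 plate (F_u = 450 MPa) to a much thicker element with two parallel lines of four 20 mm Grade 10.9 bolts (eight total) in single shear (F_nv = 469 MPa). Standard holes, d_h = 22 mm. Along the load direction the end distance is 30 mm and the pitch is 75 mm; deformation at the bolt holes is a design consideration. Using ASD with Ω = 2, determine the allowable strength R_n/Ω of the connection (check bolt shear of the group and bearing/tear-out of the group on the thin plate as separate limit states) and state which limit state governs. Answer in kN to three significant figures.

Bolt shear: A_b = π·20²/4 = 314.2 mm²; R_n = 469 × 314.2 × 8 × 1 / 1000 = 1179 kN → 1179 / 2 = 589 kN.
Bearing (1.2 l_c t F_u ≤ 2.4 d t F_u): upper limit = 2.4·20·16·450 / 1000 = 345.6 kN.
  Edge l_c = 30 − 22/2 = 19 → r_n = 164.2 kN; interior l_c = 75 − 22 = 53 → r_n = 345.6 kN.
  R_n,bearing = 2·164.2 + 6·345.6 = 2402 kN → 2402 / 2 = 1200 kN.
Bolt shear governs: 589 kN.

589 kN (bolt shear governs)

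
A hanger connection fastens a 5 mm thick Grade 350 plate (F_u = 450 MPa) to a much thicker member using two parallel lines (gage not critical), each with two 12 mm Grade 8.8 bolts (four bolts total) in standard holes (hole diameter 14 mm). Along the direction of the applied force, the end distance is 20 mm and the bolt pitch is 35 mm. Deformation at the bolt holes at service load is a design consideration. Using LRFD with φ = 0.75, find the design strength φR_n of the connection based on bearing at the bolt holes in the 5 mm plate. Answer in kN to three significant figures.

Per bolt r_n = 1.2 l_c t F_u ≤ 2.4 d t F_u; upper limit = 2.4 × 12 × 5 × 450 / 1000 = 64.8 kN.
Edge bolt: l_c = 20 − 14/2 = 13 mm → 1.2 × 13 × 5 × 450 / 1000 = 35.1 → r_n = 35.1 kN.
Interior bolts: l_c = 35 − 14 = 21 mm → 1.2 × 21 × 5 × 450 / 1000 = 56.7 → r_n = 56.7 kN.
R_n = 2 × 35.1 + 2 × 56.7 = 183.6 kN.
Design strength φR_n = 0.75 × 183.6 = 138 kN.

138 kN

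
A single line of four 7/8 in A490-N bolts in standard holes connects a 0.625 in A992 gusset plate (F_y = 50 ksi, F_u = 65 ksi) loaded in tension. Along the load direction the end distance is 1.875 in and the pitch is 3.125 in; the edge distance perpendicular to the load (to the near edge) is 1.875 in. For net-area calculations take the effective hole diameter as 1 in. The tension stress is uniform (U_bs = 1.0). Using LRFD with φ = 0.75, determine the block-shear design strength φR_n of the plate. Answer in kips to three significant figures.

184 kips

Shear plane L_v = 1.875 + 3·3.125 = 11.25 in; A_gv = 11.25 × 0.625 = 7.031 in².
A_nv = (11.25 − 3.5·1) × 0.625 = 4.844 in².
A_nt = (1.875 − 0.5·1) × 0.625 = 0.8594 in².
0.6 F_u A_nv = 188.9 kips; 0.6 F_y A_gv = 210.9 kips → shear rupture governs the shear term.
R_n = 188.9 + 1.0 × 65 × 0.8594 = 244.8 kips.
Design strength φR_n = 0.75 × 244.8 = 184 kips.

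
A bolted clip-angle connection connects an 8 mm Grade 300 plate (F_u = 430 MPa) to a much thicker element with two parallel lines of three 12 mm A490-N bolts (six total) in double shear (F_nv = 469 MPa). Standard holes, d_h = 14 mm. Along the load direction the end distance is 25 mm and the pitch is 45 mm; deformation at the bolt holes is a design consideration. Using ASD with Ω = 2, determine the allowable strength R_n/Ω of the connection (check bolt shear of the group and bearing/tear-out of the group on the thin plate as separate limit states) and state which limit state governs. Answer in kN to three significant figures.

272 kN (bearing governs)

Bolt shear: A_b = π·12²/4 = 113.1 mm²; R_n = 469 × 113.1 × 6 × 2 / 1000 = 636.5 kN → 636.5 / 2 = 318 kN.
Bearing (1.2 l_c t F_u ≤ 2.4 d t F_u): upper limit = 2.4·12·8·430 / 1000 = 99.07 kN.
  Edge l_c = 25 − 14/2 = 18 → r_n = 74.3 kN; interior l_c = 45 − 14 = 31 → r_n = 99.07 kN.
  R_n,bearing = 2·74.3 + 4·99.07 = 544.9 kN → 544.9 / 2 = 272 kN.
Bearing governs: 272 kN.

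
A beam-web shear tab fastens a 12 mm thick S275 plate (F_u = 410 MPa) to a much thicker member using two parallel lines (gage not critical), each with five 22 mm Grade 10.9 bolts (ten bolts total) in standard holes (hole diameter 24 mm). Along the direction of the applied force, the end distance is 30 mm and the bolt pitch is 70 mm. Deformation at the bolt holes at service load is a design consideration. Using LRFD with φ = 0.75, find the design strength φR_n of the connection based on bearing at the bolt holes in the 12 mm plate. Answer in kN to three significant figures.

Per bolt r_n = 1.2 l_c t F_u ≤ 2.4 d t F_u; upper limit = 2.4 × 22 × 12 × 410 / 1000 = 259.8 kN.
Edge bolt: l_c = 30 − 24/2 = 18 mm → 1.2 × 18 × 12 × 410 / 1000 = 106.3 → r_n = 106.3 kN.
Interior bolts: l_c = 70 − 24 = 46 mm → 1.2 × 46 × 12 × 410 / 1000 = 271.6 → r_n = 259.8 kN.
R_n = 2 × 106.3 + 8 × 259.8 = 2291 kN.
Design strength φR_n = 0.75 × 2291 = 1720 kN.

1720 kN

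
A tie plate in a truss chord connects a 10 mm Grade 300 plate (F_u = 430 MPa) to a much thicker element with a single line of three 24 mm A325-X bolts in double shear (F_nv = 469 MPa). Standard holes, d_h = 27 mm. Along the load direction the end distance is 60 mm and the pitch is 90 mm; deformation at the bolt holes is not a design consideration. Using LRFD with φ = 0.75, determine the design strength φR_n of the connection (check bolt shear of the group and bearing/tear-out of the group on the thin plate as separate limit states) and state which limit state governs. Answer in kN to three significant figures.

Bolt shear: A_b = π·24²/4 = 452.4 mm²; R_n = 469 × 452.4 × 3 × 2 / 1000 = 1273 kN → 0.75 × 1273 = 955 kN.
Bearing (1.5 l_c t F_u ≤ 3.0 d t F_u): upper limit = 3.0·24·10·430 / 1000 = 309.6 kN.
  Edge l_c = 60 − 27/2 = 46.5 → r_n = 299.9 kN; interior l_c = 90 − 27 = 63 → r_n = 309.6 kN.
  R_n,bearing = 1·299.9 + 2·309.6 = 919.1 kN → 0.75 × 919.1 = 689 kN.
Bearing governs: 689 kN.

689 kN (bearing governs)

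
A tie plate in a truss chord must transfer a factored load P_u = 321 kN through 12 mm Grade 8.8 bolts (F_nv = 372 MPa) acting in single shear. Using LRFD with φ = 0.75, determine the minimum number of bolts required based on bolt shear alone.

A_b = π·12²/4 = 113.1 mm².
Per-bolt design strength φR_n = 0.75 × 372 × 113.1 × 1 / 1000 = 31.55 kN.
n ≥ 321 / 31.55 = 10.17 → use 11 bolts.

11 bolts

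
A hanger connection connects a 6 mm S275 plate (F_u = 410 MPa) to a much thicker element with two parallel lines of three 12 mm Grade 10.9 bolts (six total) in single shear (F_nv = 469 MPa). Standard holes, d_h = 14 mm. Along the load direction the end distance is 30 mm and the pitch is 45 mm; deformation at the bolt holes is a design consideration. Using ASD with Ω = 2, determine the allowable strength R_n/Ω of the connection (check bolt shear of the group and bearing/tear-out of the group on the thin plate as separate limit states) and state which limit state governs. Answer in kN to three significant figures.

159 kN (bolt shear governs)

Bolt shear: A_b = π·12²/4 = 113.1 mm²; R_n = 469 × 113.1 × 6 × 1 / 1000 = 318.3 kN → 318.3 / 2 = 159 kN.
Bearing (1.2 l_c t F_u ≤ 2.4 d t F_u): upper limit = 2.4·12·6·410 / 1000 = 70.85 kN.
  Edge l_c = 30 − 14/2 = 23 → r_n = 67.9 kN; interior l_c = 45 − 14 = 31 → r_n = 70.85 kN.
  R_n,bearing = 2·67.9 + 4·70.85 = 419.2 kN → 419.2 / 2 = 210 kN.
Bolt shear governs: 159 kN.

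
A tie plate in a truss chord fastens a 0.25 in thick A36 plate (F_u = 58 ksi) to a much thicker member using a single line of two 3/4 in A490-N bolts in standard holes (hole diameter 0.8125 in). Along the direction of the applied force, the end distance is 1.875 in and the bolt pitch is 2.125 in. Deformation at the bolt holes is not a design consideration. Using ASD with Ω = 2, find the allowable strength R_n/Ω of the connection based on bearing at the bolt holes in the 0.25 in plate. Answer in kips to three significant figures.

Per bolt r_n = 1.5 l_c t F_u ≤ 3.0 d t F_u; upper limit = 3.0 × 0.75 × 0.25 × 58 = 32.62 kips.
Edge bolt: l_c = 1.875 − 0.8125/2 = 1.469 in → 1.5 × 1.469 × 0.25 × 58 = 31.95 → r_n = 31.95 kips.
Interior bolts: l_c = 2.125 − 0.8125 = 1.312 in → 1.5 × 1.312 × 0.25 × 58 = 28.55 → r_n = 28.55 kips.
R_n = 1 × 31.95 + 1 × 28.55 = 60.49 kips.
Allowable strength R_n/Ω = 60.49 / 2 = 30.2 kips.

30.2 kips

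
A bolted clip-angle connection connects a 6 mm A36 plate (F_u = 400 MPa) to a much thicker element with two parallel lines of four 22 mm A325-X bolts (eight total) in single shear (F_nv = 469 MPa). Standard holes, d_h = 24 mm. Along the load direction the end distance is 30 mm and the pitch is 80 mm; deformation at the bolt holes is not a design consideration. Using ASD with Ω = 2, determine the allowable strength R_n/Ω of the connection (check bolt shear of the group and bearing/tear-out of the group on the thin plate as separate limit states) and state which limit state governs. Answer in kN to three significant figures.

540 kN (bearing governs)

Bolt shear: A_b = π·22²/4 = 380.1 mm²; R_n = 469 × 380.1 × 8 × 1 / 1000 = 1426 kN → 1426 / 2 = 713 kN.
Bearing (1.5 l_c t F_u ≤ 3.0 d t F_u): upper limit = 3.0·22·6·400 / 1000 = 158.4 kN.
  Edge l_c = 30 − 24/2 = 18 → r_n = 64.8 kN; interior l_c = 80 − 24 = 56 → r_n = 158.4 kN.
  R_n,bearing = 2·64.8 + 6·158.4 = 1080 kN → 1080 / 2 = 540 kN.
Bearing governs: 540 kN.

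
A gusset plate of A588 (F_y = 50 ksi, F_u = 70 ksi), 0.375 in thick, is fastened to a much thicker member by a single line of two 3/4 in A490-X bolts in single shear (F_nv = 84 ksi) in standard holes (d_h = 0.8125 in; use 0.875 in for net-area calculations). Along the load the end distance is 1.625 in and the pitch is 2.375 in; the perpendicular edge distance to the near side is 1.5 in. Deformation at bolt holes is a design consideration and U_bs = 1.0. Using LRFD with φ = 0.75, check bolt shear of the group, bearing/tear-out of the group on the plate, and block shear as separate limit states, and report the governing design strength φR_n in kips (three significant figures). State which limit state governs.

52.7 kips (block shear governs)

Bolt shear: A_b = π·0.75²/4 = 0.4418 in²; R_n = 84 × 0.4418 × 2 × 1 = 74.22 kips → 0.75 × 74.22 = 55.7 kips.
Bearing: edge l_c = 1.219, r_n = 38.39 kips; interior l_c = 1.562, r_n = 47.25 kips; R_n = 38.39 + 1·47.25 = 85.64 kips → 64.2 kips.
Block shear: A_gv = 1.5, A_nv = 1.008, A_nt = 0.3984 in²; R_n = min(0.6F_uA_nv, 0.6F_yA_gv) + U_bs·F_u·A_nt = 70.22 kips → 52.7 kips.
Block shear governs: 52.7 kips.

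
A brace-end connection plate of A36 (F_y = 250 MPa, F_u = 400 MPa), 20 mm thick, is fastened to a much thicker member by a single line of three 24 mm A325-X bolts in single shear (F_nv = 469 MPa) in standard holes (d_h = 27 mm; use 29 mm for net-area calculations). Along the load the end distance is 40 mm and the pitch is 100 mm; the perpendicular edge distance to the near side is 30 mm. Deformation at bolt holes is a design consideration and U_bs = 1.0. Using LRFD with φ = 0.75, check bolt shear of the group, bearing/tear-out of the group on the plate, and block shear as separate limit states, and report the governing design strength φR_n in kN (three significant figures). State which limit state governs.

Bolt shear: A_b = π·24²/4 = 452.4 mm²; R_n = 469 × 452.4 × 3 × 1 / 1000 = 636.5 kN → 0.75 × 636.5 = 477 kN.
Bearing: edge l_c = 26.5, r_n = 254.4 kN; interior l_c = 73, r_n = 460.8 kN; R_n = 254.4 + 2·460.8 = 1176 kN → 882 kN.
Block shear: A_gv = 4800, A_nv = 3350, A_nt = 310 mm²; R_n = min(0.6F_uA_nv, 0.6F_yA_gv) + U_bs·F_u·A_nt = 844 kN → 633 kN.
Bolt shear governs: 477 kN.

477 kN (bolt shear governs)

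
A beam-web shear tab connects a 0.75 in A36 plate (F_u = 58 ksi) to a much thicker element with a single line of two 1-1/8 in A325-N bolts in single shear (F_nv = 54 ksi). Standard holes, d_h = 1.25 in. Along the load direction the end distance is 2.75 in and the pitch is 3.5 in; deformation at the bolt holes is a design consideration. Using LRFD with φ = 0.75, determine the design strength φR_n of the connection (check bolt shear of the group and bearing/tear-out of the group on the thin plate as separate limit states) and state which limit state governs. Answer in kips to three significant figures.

Bolt shear: A_b = π·1.125²/4 = 0.994 in²; R_n = 54 × 0.994 × 2 × 1 = 107.4 kips → 0.75 × 107.4 = 80.5 kips.
Bearing (1.2 l_c t F_u ≤ 2.4 d t F_u): upper limit = 2.4·1.125·0.75·58 = 117.4 kips.
  Edge l_c = 2.75 − 1.25/2 = 2.125 → r_n = 110.9 kips; interior l_c = 3.5 − 1.25 = 2.25 → r_n = 117.4 kips.
  R_n,bearing = 1·110.9 + 1·117.4 = 228.4 kips → 0.75 × 228.4 = 171 kips.
Bolt shear governs: 80.5 kips.

80.5 kips (bolt shear governs)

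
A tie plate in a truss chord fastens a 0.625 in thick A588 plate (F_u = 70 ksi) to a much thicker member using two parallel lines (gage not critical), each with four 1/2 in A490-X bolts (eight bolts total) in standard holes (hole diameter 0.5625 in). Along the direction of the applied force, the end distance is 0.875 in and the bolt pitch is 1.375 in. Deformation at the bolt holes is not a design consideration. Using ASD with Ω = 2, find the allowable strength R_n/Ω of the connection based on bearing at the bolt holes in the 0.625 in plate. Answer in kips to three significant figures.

Per bolt r_n = 1.5 l_c t F_u ≤ 3.0 d t F_u; upper limit = 3.0 × 0.5 × 0.625 × 70 = 65.62 kips.
Edge bolt: l_c = 0.875 − 0.5625/2 = 0.5938 in → 1.5 × 0.5938 × 0.625 × 70 = 38.96 → r_n = 38.96 kips.
Interior bolts: l_c = 1.375 − 0.5625 = 0.8125 in → 1.5 × 0.8125 × 0.625 × 70 = 53.32 → r_n = 53.32 kips.
R_n = 2 × 38.96 + 6 × 53.32 = 397.9 kips.
Allowable strength R_n/Ω = 397.9 / 2 = 199 kips.

199 kips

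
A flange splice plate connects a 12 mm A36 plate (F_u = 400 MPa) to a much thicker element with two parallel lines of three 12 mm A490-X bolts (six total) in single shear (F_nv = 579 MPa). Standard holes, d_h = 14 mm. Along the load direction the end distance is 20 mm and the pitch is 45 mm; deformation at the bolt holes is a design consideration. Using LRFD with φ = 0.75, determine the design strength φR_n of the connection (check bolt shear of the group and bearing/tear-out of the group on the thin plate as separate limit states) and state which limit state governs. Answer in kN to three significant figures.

Bolt shear: A_b = π·12²/4 = 113.1 mm²; R_n = 579 × 113.1 × 6 × 1 / 1000 = 392.9 kN → 0.75 × 392.9 = 295 kN.
Bearing (1.2 l_c t F_u ≤ 2.4 d t F_u): upper limit = 2.4·12·12·400 / 1000 = 138.2 kN.
  Edge l_c = 20 − 14/2 = 13 → r_n = 74.88 kN; interior l_c = 45 − 14 = 31 → r_n = 138.2 kN.
  R_n,bearing = 2·74.88 + 4·138.2 = 702.7 kN → 0.75 × 702.7 = 527 kN.
Bolt shear governs: 295 kN.

295 kN (bolt shear governs)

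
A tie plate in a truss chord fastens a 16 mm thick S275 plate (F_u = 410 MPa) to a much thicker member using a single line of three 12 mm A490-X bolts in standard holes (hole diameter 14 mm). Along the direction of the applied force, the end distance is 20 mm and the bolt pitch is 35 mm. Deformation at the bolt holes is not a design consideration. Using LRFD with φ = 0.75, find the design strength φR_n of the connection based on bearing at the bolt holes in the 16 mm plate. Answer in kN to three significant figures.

Per bolt r_n = 1.5 l_c t F_u ≤ 3.0 d t F_u; upper limit = 3.0 × 12 × 16 × 410 / 1000 = 236.2 kN.
Edge bolt: l_c = 20 − 14/2 = 13 mm → 1.5 × 13 × 16 × 410 / 1000 = 127.9 → r_n = 127.9 kN.
Interior bolts: l_c = 35 − 14 = 21 mm → 1.5 × 21 × 16 × 410 / 1000 = 206.6 → r_n = 206.6 kN.
R_n = 1 × 127.9 + 2 × 206.6 = 541.2 kN.
Design strength φR_n = 0.75 × 541.2 = 406 kN.

406 kN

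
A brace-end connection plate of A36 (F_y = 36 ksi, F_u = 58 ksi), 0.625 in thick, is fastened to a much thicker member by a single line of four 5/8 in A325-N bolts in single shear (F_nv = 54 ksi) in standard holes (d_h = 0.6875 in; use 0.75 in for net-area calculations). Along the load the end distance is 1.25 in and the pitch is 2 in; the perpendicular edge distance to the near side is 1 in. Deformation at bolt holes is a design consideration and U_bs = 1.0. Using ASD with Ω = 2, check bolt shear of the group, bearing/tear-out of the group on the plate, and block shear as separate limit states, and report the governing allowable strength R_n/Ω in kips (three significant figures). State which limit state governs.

33.1 kips (bolt shear governs)

Bolt shear: A_b = π·0.625²/4 = 0.3068 in²; R_n = 54 × 0.3068 × 4 × 1 = 66.27 kips → 66.27 / 2 = 33.1 kips.
Bearing: edge l_c = 0.9062, r_n = 39.42 kips; interior l_c = 1.312, r_n = 54.38 kips; R_n = 39.42 + 3·54.38 = 202.5 kips → 101 kips.
Block shear: A_gv = 4.531, A_nv = 2.891, A_nt = 0.3906 in²; R_n = min(0.6F_uA_nv, 0.6F_yA_gv) + U_bs·F_u·A_nt = 120.5 kips → 60.3 kips.
Bolt shear governs: 33.1 kips.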